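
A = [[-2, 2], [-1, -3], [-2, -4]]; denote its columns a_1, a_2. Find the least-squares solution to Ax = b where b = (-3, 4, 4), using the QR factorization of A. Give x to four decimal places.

x = (0.3019, -1.2453)

a_1 = (-2, -1, -2); ‖a_1‖ = 3.0000, so q_1 = (-0.6667, -0.3333, -0.6667).
q_1·a_2 = (-0.6667)·2 + (-0.3333)·(-3) + (-0.6667)·(-4) = 2.3333.
u_2 = a_2 − 2.3333·q_1 = (3.5556, -2.2222, -2.4444).
‖u_2‖ = 4.8534, so q_2 = (0.7326, -0.4579, -0.5037).
Qᵀb = (-2.0000, -6.0439).
Back-substitute: x_2 = -6.0439/4.8534 = -1.2453.
x_1 = (-2.0000 − 2.3333·(-1.2453))/3.0000 = 0.3019.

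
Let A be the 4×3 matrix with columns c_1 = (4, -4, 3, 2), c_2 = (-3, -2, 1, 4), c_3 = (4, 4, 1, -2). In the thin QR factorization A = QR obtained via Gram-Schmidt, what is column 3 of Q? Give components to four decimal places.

c_1 = (4, -4, 3, 2); ‖c_1‖ = 6.7082, so q_1 = (0.5963, -0.5963, 0.4472, 0.2981).
q_1·c_2 = 0.5963·(-3) + (-0.5963)·(-2) + 0.4472·1 + 0.2981·4 = 1.0435.
u_2 = c_2 − 1.0435·q_1 = (-3.6222, -1.3778, 0.5333, 3.6889).
‖u_2‖ = 5.3769, so q_2 = (-0.6737, -0.2562, 0.0992, 0.6861).
q_1·c_3 = 0.5963·4 + (-0.5963)·4 + 0.4472·1 + 0.2981·(-2) = -0.1491; q_2·c_3 = (-0.6737)·4 + (-0.2562)·4 + 0.0992·1 + 0.6861·(-2) = -4.9925.
u_3 = c_3 + 0.1491·q_1 + 4.9925·q_2 = (0.7256, 2.6318, 1.5619, 1.4696).
‖u_3‖ = 3.4716, so q_3 = (0.2090, 0.7581, 0.4499, 0.4233).

q_3 = (0.2090, 0.7581, 0.4499, 0.4233)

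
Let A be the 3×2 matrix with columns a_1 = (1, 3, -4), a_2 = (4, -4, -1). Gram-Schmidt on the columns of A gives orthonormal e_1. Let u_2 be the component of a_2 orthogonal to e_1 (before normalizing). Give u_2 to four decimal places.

u_2 = (4.1538, -3.5385, -1.6154)

a_1 = (1, 3, -4); ‖a_1‖ = 5.0990, so e_1 = (0.1961, 0.5883, -0.7845).
e_1·a_2 = 0.1961·4 + 0.5883·(-4) + (-0.7845)·(-1) = -0.7845.
u_2 = a_2 + 0.7845·e_1 = (4.1538, -3.5385, -1.6154).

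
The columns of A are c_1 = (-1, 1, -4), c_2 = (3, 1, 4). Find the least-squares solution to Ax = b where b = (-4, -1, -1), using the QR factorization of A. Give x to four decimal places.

c_1 = (-1, 1, -4); ‖c_1‖ = 4.2426, so e_1 = (-0.2357, 0.2357, -0.9428).
e_1·c_2 = (-0.2357)·3 + 0.2357·1 + (-0.9428)·4 = -4.2426.
u_2 = c_2 + 4.2426·e_1 = (2.0000, 2.0000, 0.0000).
‖u_2‖ = 2.8284, so e_2 = (0.7071, 0.7071, 0.0000).
Qᵀb = (1.6499, -3.5355).
Back-substitute: x_2 = -3.5355/2.8284 = -1.2500.
x_1 = (1.6499 + 4.2426·(-1.2500))/4.2426 = -0.8611.

x = (-0.8611, -1.2500)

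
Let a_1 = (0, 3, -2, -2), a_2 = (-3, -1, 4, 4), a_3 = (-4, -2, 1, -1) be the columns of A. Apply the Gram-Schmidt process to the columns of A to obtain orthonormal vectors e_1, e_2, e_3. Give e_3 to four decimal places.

e_1 = a_1/‖a_1‖ = (0, 3, -2, -2)/4.1231 = (0.0000, 0.7276, -0.4851, -0.4851).
r_{12} = e_1·a_2 = -4.6082.
u_2 = a_2 + 4.6082·e_1 = (-3.0000, 2.3529, 1.7647, 1.7647).
‖u_2‖ = 4.5568, so e_2 = (-0.6584, 0.5164, 0.3873, 0.3873).
r_{13} = e_1·a_3 = -1.4552; r_{23} = e_2·a_3 = 1.6007.
u_3 = a_3 + 1.4552·e_1 − 1.6007·e_2 = (-2.9462, -1.7677, -0.3258, -2.3258).
‖u_3‖ = 4.1617, so e_3 = (-0.7079, -0.4248, -0.0783, -0.5588).

e_3 = (-0.7079, -0.4248, -0.0783, -0.5588)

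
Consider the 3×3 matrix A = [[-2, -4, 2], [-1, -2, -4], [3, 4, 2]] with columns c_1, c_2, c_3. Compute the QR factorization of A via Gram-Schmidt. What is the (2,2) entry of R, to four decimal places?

c_1 = (-2, -1, 3); ‖c_1‖ = 3.7417, so q_1 = (-0.5345, -0.2673, 0.8018).
q_1·c_2 = (-0.5345)·(-4) + (-0.2673)·(-2) + 0.8018·4 = 5.8797.
u_2 = c_2 − 5.8797·q_1 = (-0.8571, -0.4286, -0.7143).
r_{22} = ‖u_2‖ = 1.1952.

r_{22} = 1.1952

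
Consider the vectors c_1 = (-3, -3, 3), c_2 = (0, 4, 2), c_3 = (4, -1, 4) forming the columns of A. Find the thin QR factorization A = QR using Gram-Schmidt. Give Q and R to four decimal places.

Q = [[-0.5774, -0.1543, 0.8018], [-0.5774, 0.7715, -0.2673], [0.5774, 0.6172, 0.5345]], R = [[5.1962, -1.1547, 0.5774], [0.0000, 4.3205, 1.0801], [0.0000, 0.0000, 5.6125]]

q_1 = c_1/‖c_1‖ = (-3, -3, 3)/5.1962 = (-0.5774, -0.5774, 0.5774).
r_{12} = q_1·c_2 = -1.1547.
u_2 = c_2 + 1.1547·q_1 = (-0.6667, 3.3333, 2.6667).
‖u_2‖ = 4.3205, so q_2 = (-0.1543, 0.7715, 0.6172).
r_{13} = q_1·c_3 = 0.5774; r_{23} = q_2·c_3 = 1.0801.
u_3 = c_3 − 0.5774·q_1 − 1.0801·q_2 = (4.5000, -1.5000, 3.0000).
‖u_3‖ = 5.6125, so q_3 = (0.8018, -0.2673, 0.5345).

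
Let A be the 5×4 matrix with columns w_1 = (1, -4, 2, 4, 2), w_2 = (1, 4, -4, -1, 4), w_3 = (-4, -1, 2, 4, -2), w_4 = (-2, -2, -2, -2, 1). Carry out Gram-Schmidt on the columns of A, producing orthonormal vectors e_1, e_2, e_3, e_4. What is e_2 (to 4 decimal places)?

e_1 = w_1/‖w_1‖ = (1, -4, 2, 4, 2)/6.4031 = (0.1562, -0.6247, 0.3123, 0.6247, 0.3123).
r_{12} = e_1·w_2 = -2.9673.
u_2 = w_2 + 2.9673·e_1 = (1.4634, 2.1463, -3.0732, 0.8537, 4.9268).
‖u_2‖ = 6.4183, so e_2 = (0.2280, 0.3344, -0.4788, 0.1330, 0.7676).

e_2 = (0.2280, 0.3344, -0.4788, 0.1330, 0.7676)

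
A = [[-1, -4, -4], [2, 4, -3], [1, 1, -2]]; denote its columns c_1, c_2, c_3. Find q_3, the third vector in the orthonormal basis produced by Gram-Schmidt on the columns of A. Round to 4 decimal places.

c_1 = (-1, 2, 1); ‖c_1‖ = 2.4495, so q_1 = (-0.4082, 0.8165, 0.4082).
q_1·c_2 = (-0.4082)·(-4) + 0.8165·4 + 0.4082·1 = 5.3072.
u_2 = c_2 − 5.3072·q_1 = (-1.8333, -0.3333, -1.1667).
‖u_2‖ = 2.1985, so q_2 = (-0.8339, -0.1516, -0.5307).
q_1·c_3 = (-0.4082)·(-4) + 0.8165·(-3) + 0.4082·(-2) = -1.6330; q_2·c_3 = (-0.8339)·(-4) + (-0.1516)·(-3) + (-0.5307)·(-2) = 4.8518.
u_3 = c_3 + 1.6330·q_1 − 4.8518·q_2 = (-0.6207, -0.9310, 1.2414).
‖u_3‖ = 1.6713, so q_3 = (-0.3714, -0.5571, 0.7428).

q_3 = (-0.3714, -0.5571, 0.7428)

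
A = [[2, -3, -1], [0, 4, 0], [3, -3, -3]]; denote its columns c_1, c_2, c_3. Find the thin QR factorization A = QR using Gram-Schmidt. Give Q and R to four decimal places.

q_1 = c_1/‖c_1‖ = (2, 0, 3)/3.6056 = (0.5547, 0.0000, 0.8321).
r_{12} = q_1·c_2 = -4.1603.
u_2 = c_2 + 4.1603·q_1 = (-0.6923, 4.0000, 0.4615).
‖u_2‖ = 4.0856, so q_2 = (-0.1694, 0.9790, 0.1130).
r_{13} = q_1·c_3 = -3.0509; r_{23} = q_2·c_3 = -0.1694.
u_3 = c_3 + 3.0509·q_1 + 0.1694·q_2 = (0.6636, 0.1659, -0.4424).
‖u_3‖ = 0.8146, so q_3 = (0.8146, 0.2037, -0.5431).

Q = [[0.5547, -0.1694, 0.8146], [0.0000, 0.9790, 0.2037], [0.8321, 0.1130, -0.5431]], R = [[3.6056, -4.1603, -3.0509], [0.0000, 4.0856, -0.1694], [0.0000, 0.0000, 0.8146]]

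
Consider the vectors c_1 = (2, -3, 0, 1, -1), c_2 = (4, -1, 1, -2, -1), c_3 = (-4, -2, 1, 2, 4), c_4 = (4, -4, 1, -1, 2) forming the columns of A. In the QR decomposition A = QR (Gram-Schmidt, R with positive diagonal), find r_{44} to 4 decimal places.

r_{44} = 1.5242

e_1 = c_1/‖c_1‖ = (2, -3, 0, 1, -1)/3.8730 = (0.5164, -0.7746, 0.0000, 0.2582, -0.2582).
r_{12} = e_1·c_2 = 2.5820.
u_2 = c_2 − 2.5820·e_1 = (2.6667, 1.0000, 1.0000, -2.6667, -0.3333).
‖u_2‖ = 4.0415, so e_2 = (0.6598, 0.2474, 0.2474, -0.6598, -0.0825).
r_{13} = e_1·c_3 = -1.0328; r_{23} = e_2·c_3 = -4.5363.
u_3 = c_3 + 1.0328·e_1 + 4.5363·e_2 = (-0.4735, -1.6776, 2.1224, -0.7265, 3.3592).
‖u_3‖ = 4.3994, so e_3 = (-0.1076, -0.3813, 0.4824, -0.1651, 0.7635).
r_{14} = e_1·c_4 = 4.3894; r_{24} = e_2·c_4 = 2.3919; r_{34} = e_3·c_4 = 3.2694.
u_4 = c_4 − 4.3894·e_1 − 2.3919·e_2 − 3.2694·e_3 = (0.5070, 0.0548, -1.1691, -0.0152, 0.8342).
r_{44} = ‖u_4‖ = 1.5242.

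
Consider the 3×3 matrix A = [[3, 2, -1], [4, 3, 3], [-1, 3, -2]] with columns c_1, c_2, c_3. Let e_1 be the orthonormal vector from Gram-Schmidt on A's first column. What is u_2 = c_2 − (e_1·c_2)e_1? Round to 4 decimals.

u_2 = (0.2692, 0.6923, 3.5769)

e_1 = c_1/‖c_1‖ = (3, 4, -1)/5.0990 = (0.5883, 0.7845, -0.1961).
r_{12} = e_1·c_2 = 2.9417.
u_2 = c_2 − 2.9417·e_1 = (0.2692, 0.6923, 3.5769).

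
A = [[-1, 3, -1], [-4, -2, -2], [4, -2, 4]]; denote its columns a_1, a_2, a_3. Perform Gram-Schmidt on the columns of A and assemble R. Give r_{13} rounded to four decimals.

r_{13} = 4.3519

e_1 = a_1/‖a_1‖ = (-1, -4, 4)/5.7446 = (-0.1741, -0.6963, 0.6963).
r_{13} = e_1·a_3 = 4.3519.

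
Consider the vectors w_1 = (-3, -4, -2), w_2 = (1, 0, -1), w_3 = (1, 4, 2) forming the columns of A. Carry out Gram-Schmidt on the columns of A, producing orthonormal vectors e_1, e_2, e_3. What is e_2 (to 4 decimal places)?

e_2 = (0.6395, -0.0984, -0.7625)

e_1 = w_1/‖w_1‖ = (-3, -4, -2)/5.3852 = (-0.5571, -0.7428, -0.3714).
r_{12} = e_1·w_2 = -0.1857.
u_2 = w_2 + 0.1857·e_1 = (0.8966, -0.1379, -1.0690).
‖u_2‖ = 1.4020, so e_2 = (0.6395, -0.0984, -0.7625).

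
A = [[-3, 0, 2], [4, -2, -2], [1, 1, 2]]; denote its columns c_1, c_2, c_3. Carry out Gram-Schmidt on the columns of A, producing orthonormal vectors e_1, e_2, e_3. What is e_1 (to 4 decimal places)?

e_1 = (-0.5883, 0.7845, 0.1961)

c_1 = (-3, 4, 1); ‖c_1‖ = 5.0990, so e_1 = (-0.5883, 0.7845, 0.1961).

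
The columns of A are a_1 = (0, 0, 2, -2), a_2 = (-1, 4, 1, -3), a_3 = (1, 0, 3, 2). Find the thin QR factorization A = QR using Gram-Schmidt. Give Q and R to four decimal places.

q_1 = a_1/‖a_1‖ = (0, 0, 2, -2)/2.8284 = (0.0000, 0.0000, 0.7071, -0.7071).
r_{12} = q_1·a_2 = 2.8284.
u_2 = a_2 − 2.8284·q_1 = (-1.0000, 4.0000, -1.0000, -1.0000).
‖u_2‖ = 4.3589, so q_2 = (-0.2294, 0.9177, -0.2294, -0.2294).
r_{13} = q_1·a_3 = 0.7071; r_{23} = q_2·a_3 = -1.3765.
u_3 = a_3 − 0.7071·q_1 + 1.3765·q_2 = (0.6842, 1.2632, 2.1842, 2.1842).
‖u_3‖ = 3.4066, so q_3 = (0.2008, 0.3708, 0.6412, 0.6412).

Q = [[0.0000, -0.2294, 0.2008], [0.0000, 0.9177, 0.3708], [0.7071, -0.2294, 0.6412], [-0.7071, -0.2294, 0.6412]], R = [[2.8284, 2.8284, 0.7071], [0.0000, 4.3589, -1.3765], [0.0000, 0.0000, 3.4066]]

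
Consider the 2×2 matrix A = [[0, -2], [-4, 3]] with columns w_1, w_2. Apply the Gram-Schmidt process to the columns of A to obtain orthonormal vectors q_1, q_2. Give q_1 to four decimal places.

w_1 = (0, -4); ‖w_1‖ = 4.0000, so q_1 = (0.0000, -1.0000).

q_1 = (0.0000, -1.0000)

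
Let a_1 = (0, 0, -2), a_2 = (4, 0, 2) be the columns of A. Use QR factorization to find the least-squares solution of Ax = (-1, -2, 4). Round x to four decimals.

a_1 = (0, 0, -2); ‖a_1‖ = 2.0000, so q_1 = (0.0000, 0.0000, -1.0000).
q_1·a_2 = 0.0000·4 + 0.0000·0 + (-1.0000)·2 = -2.0000.
u_2 = a_2 + 2.0000·q_1 = (4.0000, 0.0000, 0.0000).
‖u_2‖ = 4.0000, so q_2 = (1.0000, 0.0000, 0.0000).
Qᵀb = (-4.0000, -1.0000).
Back-substitute: x_2 = -1.0000/4.0000 = -0.2500.
x_1 = (-4.0000 + 2.0000·(-0.2500))/2.0000 = -2.2500.

x = (-2.2500, -0.2500)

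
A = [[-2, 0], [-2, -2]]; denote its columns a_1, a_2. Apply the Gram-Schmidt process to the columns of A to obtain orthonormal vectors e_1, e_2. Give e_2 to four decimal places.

e_1 = a_1/‖a_1‖ = (-2, -2)/2.8284 = (-0.7071, -0.7071).
r_{12} = e_1·a_2 = 1.4142.
u_2 = a_2 − 1.4142·e_1 = (1.0000, -1.0000).
‖u_2‖ = 1.4142, so e_2 = (0.7071, -0.7071).

e_2 = (0.7071, -0.7071)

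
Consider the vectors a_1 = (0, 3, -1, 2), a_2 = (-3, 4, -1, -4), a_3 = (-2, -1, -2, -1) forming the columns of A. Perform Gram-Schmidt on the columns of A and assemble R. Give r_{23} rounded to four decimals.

r_{23} = 1.4305

a_1 = (0, 3, -1, 2); ‖a_1‖ = 3.7417, so q_1 = (0.0000, 0.8018, -0.2673, 0.5345).
q_1·a_2 = 0.0000·(-3) + 0.8018·4 + (-0.2673)·(-1) + 0.5345·(-4) = 1.3363.
u_2 = a_2 − 1.3363·q_1 = (-3.0000, 2.9286, -0.6429, -4.7143).
‖u_2‖ = 6.3415, so q_2 = (-0.4731, 0.4618, -0.1014, -0.7434).
r_{23} = q_2·a_3 = 1.4305.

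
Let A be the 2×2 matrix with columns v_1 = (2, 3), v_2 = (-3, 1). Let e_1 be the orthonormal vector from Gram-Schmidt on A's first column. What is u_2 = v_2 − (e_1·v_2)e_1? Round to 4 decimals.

u_2 = (-2.5385, 1.6923)

v_1 = (2, 3); ‖v_1‖ = 3.6056, so e_1 = (0.5547, 0.8321).
e_1·v_2 = 0.5547·(-3) + 0.8321·1 = -0.8321.
u_2 = v_2 + 0.8321·e_1 = (-2.5385, 1.6923).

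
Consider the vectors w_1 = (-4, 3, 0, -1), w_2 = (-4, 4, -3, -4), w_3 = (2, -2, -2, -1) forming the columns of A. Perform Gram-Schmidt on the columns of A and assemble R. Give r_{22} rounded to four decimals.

w_1 = (-4, 3, 0, -1); ‖w_1‖ = 5.0990, so q_1 = (-0.7845, 0.5883, 0.0000, -0.1961).
q_1·w_2 = (-0.7845)·(-4) + 0.5883·4 + 0.0000·(-3) + (-0.1961)·(-4) = 6.2757.
u_2 = w_2 − 6.2757·q_1 = (0.9231, 0.3077, -3.0000, -2.7692).
r_{22} = ‖u_2‖ = 4.1971.

r_{22} = 4.1971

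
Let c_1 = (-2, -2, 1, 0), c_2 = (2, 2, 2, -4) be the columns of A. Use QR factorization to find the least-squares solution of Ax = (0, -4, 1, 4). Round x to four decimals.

c_1 = (-2, -2, 1, 0); ‖c_1‖ = 3.0000, so q_1 = (-0.6667, -0.6667, 0.3333, 0.0000).
q_1·c_2 = (-0.6667)·2 + (-0.6667)·2 + 0.3333·2 + 0.0000·(-4) = -2.0000.
u_2 = c_2 + 2.0000·q_1 = (0.6667, 0.6667, 2.6667, -4.0000).
‖u_2‖ = 4.8990, so q_2 = (0.1361, 0.1361, 0.5443, -0.8165).
Qᵀb = (3.0000, -3.2660).
Back-substitute: x_2 = -3.2660/4.8990 = -0.6667.
x_1 = (3.0000 + 2.0000·(-0.6667))/3.0000 = 0.5556.

x = (0.5556, -0.6667)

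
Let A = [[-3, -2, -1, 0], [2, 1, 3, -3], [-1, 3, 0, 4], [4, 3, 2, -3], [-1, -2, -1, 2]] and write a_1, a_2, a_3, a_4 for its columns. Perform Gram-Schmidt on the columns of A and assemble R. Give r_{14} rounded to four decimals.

r_{14} = -4.3105

a_1 = (-3, 2, -1, 4, -1); ‖a_1‖ = 5.5678, so q_1 = (-0.5388, 0.3592, -0.1796, 0.7184, -0.1796).
r_{14} = q_1·a_4 = -4.3105.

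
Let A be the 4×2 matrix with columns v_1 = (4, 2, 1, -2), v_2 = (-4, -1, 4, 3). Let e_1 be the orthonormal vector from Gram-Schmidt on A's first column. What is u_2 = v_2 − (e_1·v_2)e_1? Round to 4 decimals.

e_1 = v_1/‖v_1‖ = (4, 2, 1, -2)/5.0000 = (0.8000, 0.4000, 0.2000, -0.4000).
r_{12} = e_1·v_2 = -4.0000.
u_2 = v_2 + 4.0000·e_1 = (-0.8000, 0.6000, 4.8000, 1.4000).

u_2 = (-0.8000, 0.6000, 4.8000, 1.4000)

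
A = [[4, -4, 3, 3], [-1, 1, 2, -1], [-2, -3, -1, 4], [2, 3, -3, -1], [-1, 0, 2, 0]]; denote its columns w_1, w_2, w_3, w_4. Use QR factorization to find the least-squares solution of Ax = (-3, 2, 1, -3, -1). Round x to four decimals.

w_1 = (4, -1, -2, 2, -1); ‖w_1‖ = 5.0990, so e_1 = (0.7845, -0.1961, -0.3922, 0.3922, -0.1961).
e_1·w_2 = 0.7845·(-4) + (-0.1961)·1 + (-0.3922)·(-3) + 0.3922·3 + (-0.1961)·0 = -0.9806.
u_2 = w_2 + 0.9806·e_1 = (-3.2308, 0.8077, -3.3846, 3.3846, -0.1923).
‖u_2‖ = 5.8342, so e_2 = (-0.5538, 0.1384, -0.5801, 0.5801, -0.0330).
e_1·w_3 = 0.7845·3 + (-0.1961)·2 + (-0.3922)·(-1) + 0.3922·(-3) + (-0.1961)·2 = 0.7845; e_2·w_3 = (-0.5538)·3 + 0.1384·2 + (-0.5801)·(-1) + 0.5801·(-3) + (-0.0330)·2 = -2.6106.
u_3 = w_3 − 0.7845·e_1 + 2.6106·e_2 = (0.9390, 2.5153, -2.2068, -1.7932, 2.0678).
‖u_3‖ = 4.4237, so e_3 = (0.2123, 0.5686, -0.4988, -0.4054, 0.4674).
e_1·w_4 = 0.7845·3 + (-0.1961)·(-1) + (-0.3922)·4 + 0.3922·(-1) + (-0.1961)·0 = 0.5883; e_2·w_4 = (-0.5538)·3 + 0.1384·(-1) + (-0.5801)·4 + 0.5801·(-1) + (-0.0330)·0 = -4.7004; e_3·w_4 = 0.2123·3 + 0.5686·(-1) + (-0.4988)·4 + (-0.4054)·(-1) + 0.4674·0 = -1.5218.
u_4 = w_4 − 0.5883·e_1 + 4.7004·e_2 + 1.5218·e_3 = (0.2586, 0.6314, 0.7448, 0.8792, 0.6718).
‖u_4‖ = 1.4982, so e_4 = (0.1726, 0.4214, 0.4971, 0.5868, 0.4484).
Qᵀb = (-4.1184, -0.3494, 0.7502, -1.3867).
Back-substitute: x_4 = -1.3867/1.4982 = -0.9256.
x_3 = (0.7502 + 1.5218·(-0.9256))/4.4237 = -0.1488.
x_2 = (-0.3494 + 2.6106·(-0.1488) + 4.7004·(-0.9256))/5.8342 = -0.8722.
x_1 = (-4.1184 + 0.9806·(-0.8722) − 0.7845·(-0.1488) − 0.5883·(-0.9256))/5.0990 = -0.8457.

x = (-0.8457, -0.8722, -0.1488, -0.9256)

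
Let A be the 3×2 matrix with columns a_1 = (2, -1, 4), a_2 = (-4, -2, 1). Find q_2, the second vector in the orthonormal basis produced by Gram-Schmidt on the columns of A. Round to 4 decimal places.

q_2 = (-0.8351, -0.4593, 0.3027)

a_1 = (2, -1, 4); ‖a_1‖ = 4.5826, so q_1 = (0.4364, -0.2182, 0.8729).
q_1·a_2 = 0.4364·(-4) + (-0.2182)·(-2) + 0.8729·1 = -0.4364.
u_2 = a_2 + 0.4364·q_1 = (-3.8095, -2.0952, 1.3810).
‖u_2‖ = 4.5617, so q_2 = (-0.8351, -0.4593, 0.3027).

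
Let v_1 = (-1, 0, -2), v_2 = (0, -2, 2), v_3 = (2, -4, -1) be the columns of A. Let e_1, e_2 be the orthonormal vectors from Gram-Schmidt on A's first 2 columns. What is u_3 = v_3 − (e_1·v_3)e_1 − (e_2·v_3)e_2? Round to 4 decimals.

u_3 = (3.0000, -1.5000, -1.5000)

e_1 = v_1/‖v_1‖ = (-1, 0, -2)/2.2361 = (-0.4472, 0.0000, -0.8944).
r_{12} = e_1·v_2 = -1.7889.
u_2 = v_2 + 1.7889·e_1 = (-0.8000, -2.0000, 0.4000).
‖u_2‖ = 2.1909, so e_2 = (-0.3651, -0.9129, 0.1826).
r_{13} = e_1·v_3 = 0.0000; r_{23} = e_2·v_3 = 2.7386.
u_3 = v_3 + 0.0000·e_1 − 2.7386·e_2 = (3.0000, -1.5000, -1.5000).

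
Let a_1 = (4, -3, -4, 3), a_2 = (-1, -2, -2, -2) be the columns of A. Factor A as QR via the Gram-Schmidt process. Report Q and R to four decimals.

Q = [[0.5657, -0.3707], [-0.4243, -0.4943], [-0.5657, -0.4718], [0.4243, -0.6291]], R = [[7.0711, 0.5657], [0.0000, 3.5609]]

q_1 = a_1/‖a_1‖ = (4, -3, -4, 3)/7.0711 = (0.5657, -0.4243, -0.5657, 0.4243).
r_{12} = q_1·a_2 = 0.5657.
u_2 = a_2 − 0.5657·q_1 = (-1.3200, -1.7600, -1.6800, -2.2400).
‖u_2‖ = 3.5609, so q_2 = (-0.3707, -0.4943, -0.4718, -0.6291).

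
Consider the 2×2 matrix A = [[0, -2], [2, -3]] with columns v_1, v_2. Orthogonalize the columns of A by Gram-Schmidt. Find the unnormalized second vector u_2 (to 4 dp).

e_1 = v_1/‖v_1‖ = (0, 2)/2.0000 = (0.0000, 1.0000).
r_{12} = e_1·v_2 = -3.0000.
u_2 = v_2 + 3.0000·e_1 = (-2.0000, 0.0000).

u_2 = (-2.0000, 0.0000)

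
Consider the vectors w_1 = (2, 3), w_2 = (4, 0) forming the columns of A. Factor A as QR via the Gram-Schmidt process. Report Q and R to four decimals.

e_1 = w_1/‖w_1‖ = (2, 3)/3.6056 = (0.5547, 0.8321).
r_{12} = e_1·w_2 = 2.2188.
u_2 = w_2 − 2.2188·e_1 = (2.7692, -1.8462).
‖u_2‖ = 3.3282, so e_2 = (0.8321, -0.5547).

Q = [[0.5547, 0.8321], [0.8321, -0.5547]], R = [[3.6056, 2.2188], [0.0000, 3.3282]]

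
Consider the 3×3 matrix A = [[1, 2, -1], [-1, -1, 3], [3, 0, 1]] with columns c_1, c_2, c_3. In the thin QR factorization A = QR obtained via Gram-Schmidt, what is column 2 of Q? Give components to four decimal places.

e_2 = (0.8447, -0.3556, -0.4001)

c_1 = (1, -1, 3); ‖c_1‖ = 3.3166, so e_1 = (0.3015, -0.3015, 0.9045).
e_1·c_2 = 0.3015·2 + (-0.3015)·(-1) + 0.9045·0 = 0.9045.
u_2 = c_2 − 0.9045·e_1 = (1.7273, -0.7273, -0.8182).
‖u_2‖ = 2.0449, so e_2 = (0.8447, -0.3556, -0.4001).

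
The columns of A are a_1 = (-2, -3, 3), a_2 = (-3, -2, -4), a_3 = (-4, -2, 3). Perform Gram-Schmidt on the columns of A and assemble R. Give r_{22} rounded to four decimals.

r_{22} = 5.3852

q_1 = a_1/‖a_1‖ = (-2, -3, 3)/4.6904 = (-0.4264, -0.6396, 0.6396).
r_{12} = q_1·a_2 = 0.0000.
u_2 = a_2 + 0.0000·q_1 = (-3.0000, -2.0000, -4.0000).
r_{22} = ‖u_2‖ = 5.3852.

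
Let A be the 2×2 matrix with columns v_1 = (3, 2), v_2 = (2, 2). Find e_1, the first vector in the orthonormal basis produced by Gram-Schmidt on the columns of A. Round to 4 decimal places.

v_1 = (3, 2); ‖v_1‖ = 3.6056, so e_1 = (0.8321, 0.5547).

e_1 = (0.8321, 0.5547)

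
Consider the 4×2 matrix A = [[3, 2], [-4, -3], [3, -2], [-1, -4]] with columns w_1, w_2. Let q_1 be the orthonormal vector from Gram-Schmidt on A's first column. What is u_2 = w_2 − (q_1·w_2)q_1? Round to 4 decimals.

w_1 = (3, -4, 3, -1); ‖w_1‖ = 5.9161, so q_1 = (0.5071, -0.6761, 0.5071, -0.1690).
q_1·w_2 = 0.5071·2 + (-0.6761)·(-3) + 0.5071·(-2) + (-0.1690)·(-4) = 2.7045.
u_2 = w_2 − 2.7045·q_1 = (0.6286, -1.1714, -3.3714, -3.5429).

u_2 = (0.6286, -1.1714, -3.3714, -3.5429)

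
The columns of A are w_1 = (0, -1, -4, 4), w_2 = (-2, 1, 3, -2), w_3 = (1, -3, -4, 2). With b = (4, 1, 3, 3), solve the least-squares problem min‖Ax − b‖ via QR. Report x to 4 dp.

w_1 = (0, -1, -4, 4); ‖w_1‖ = 5.7446, so e_1 = (0.0000, -0.1741, -0.6963, 0.6963).
e_1·w_2 = 0.0000·(-2) + (-0.1741)·1 + (-0.6963)·3 + 0.6963·(-2) = -3.6556.
u_2 = w_2 + 3.6556·e_1 = (-2.0000, 0.3636, 0.4545, 0.5455).
‖u_2‖ = 2.1532, so e_2 = (-0.9288, 0.1689, 0.2111, 0.2533).
e_1·w_3 = 0.0000·1 + (-0.1741)·(-3) + (-0.6963)·(-4) + 0.6963·2 = 4.7001; e_2·w_3 = (-0.9288)·1 + 0.1689·(-3) + 0.2111·(-4) + 0.2533·2 = -1.7732.
u_3 = w_3 − 4.7001·e_1 + 1.7732·e_2 = (-0.6471, -1.8824, -0.3529, -0.8235).
‖u_3‖ = 2.1828, so e_3 = (-0.2964, -0.8623, -0.1617, -0.3773).
Qᵀb = (-0.1741, -2.1532, -3.6650).
Back-substitute: x_3 = -3.6650/2.1828 = -1.6790.
x_2 = (-2.1532 + 1.7732·(-1.6790))/2.1532 = -2.3827.
x_1 = (-0.1741 + 3.6556·(-2.3827) − 4.7001·(-1.6790))/5.7446 = -0.1728.

x = (-0.1728, -2.3827, -1.6790)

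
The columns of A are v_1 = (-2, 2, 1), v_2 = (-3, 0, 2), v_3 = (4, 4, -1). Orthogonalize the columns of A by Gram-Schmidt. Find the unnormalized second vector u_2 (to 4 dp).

e_1 = v_1/‖v_1‖ = (-2, 2, 1)/3.0000 = (-0.6667, 0.6667, 0.3333).
r_{12} = e_1·v_2 = 2.6667.
u_2 = v_2 − 2.6667·e_1 = (-1.2222, -1.7778, 1.1111).

u_2 = (-1.2222, -1.7778, 1.1111)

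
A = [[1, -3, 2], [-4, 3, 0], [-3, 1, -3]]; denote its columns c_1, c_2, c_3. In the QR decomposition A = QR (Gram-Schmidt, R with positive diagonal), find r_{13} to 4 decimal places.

r_{13} = 2.1573

c_1 = (1, -4, -3); ‖c_1‖ = 5.0990, so q_1 = (0.1961, -0.7845, -0.5883).
r_{13} = q_1·c_3 = 2.1573.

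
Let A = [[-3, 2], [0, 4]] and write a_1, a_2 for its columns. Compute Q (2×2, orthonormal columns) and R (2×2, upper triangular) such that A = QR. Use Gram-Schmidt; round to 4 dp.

a_1 = (-3, 0); ‖a_1‖ = 3.0000, so e_1 = (-1.0000, 0.0000).
e_1·a_2 = (-1.0000)·2 + 0.0000·4 = -2.0000.
u_2 = a_2 + 2.0000·e_1 = (0.0000, 4.0000).
‖u_2‖ = 4.0000, so e_2 = (0.0000, 1.0000).

Q = [[-1.0000, 0.0000], [0.0000, 1.0000]], R = [[3.0000, -2.0000], [0.0000, 4.0000]]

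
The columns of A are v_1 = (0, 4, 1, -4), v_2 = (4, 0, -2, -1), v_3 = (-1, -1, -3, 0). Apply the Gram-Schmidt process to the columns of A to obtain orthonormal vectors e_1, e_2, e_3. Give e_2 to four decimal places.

e_1 = v_1/‖v_1‖ = (0, 4, 1, -4)/5.7446 = (0.0000, 0.6963, 0.1741, -0.6963).
r_{12} = e_1·v_2 = 0.3482.
u_2 = v_2 − 0.3482·e_1 = (4.0000, -0.2424, -2.0606, -0.7576).
‖u_2‖ = 4.5693, so e_2 = (0.8754, -0.0531, -0.4510, -0.1658).

e_2 = (0.8754, -0.0531, -0.4510, -0.1658)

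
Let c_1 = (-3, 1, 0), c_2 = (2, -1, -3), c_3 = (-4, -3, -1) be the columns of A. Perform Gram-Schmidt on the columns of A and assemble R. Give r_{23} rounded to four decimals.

e_1 = c_1/‖c_1‖ = (-3, 1, 0)/3.1623 = (-0.9487, 0.3162, 0.0000).
r_{12} = e_1·c_2 = -2.2136.
u_2 = c_2 + 2.2136·e_1 = (-0.1000, -0.3000, -3.0000).
‖u_2‖ = 3.0166, so e_2 = (-0.0331, -0.0994, -0.9945).
r_{23} = e_2·c_3 = 1.4254.

r_{23} = 1.4254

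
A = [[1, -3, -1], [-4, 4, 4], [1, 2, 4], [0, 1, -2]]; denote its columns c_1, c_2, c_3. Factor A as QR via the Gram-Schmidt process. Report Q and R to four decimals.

Q = [[0.2357, -0.5505, 0.3994], [-0.9428, 0.0595, 0.2271], [0.2357, 0.7885, 0.5089], [0.0000, 0.2678, -0.7280]], R = [[4.2426, -4.0069, -3.0641], [0.0000, 3.7342, 3.4069], [0.0000, 0.0000, 4.0005]]

e_1 = c_1/‖c_1‖ = (1, -4, 1, 0)/4.2426 = (0.2357, -0.9428, 0.2357, 0.0000).
r_{12} = e_1·c_2 = -4.0069.
u_2 = c_2 + 4.0069·e_1 = (-2.0556, 0.2222, 2.9444, 1.0000).
‖u_2‖ = 3.7342, so e_2 = (-0.5505, 0.0595, 0.7885, 0.2678).
r_{13} = e_1·c_3 = -3.0641; r_{23} = e_2·c_3 = 3.4069.
u_3 = c_3 + 3.0641·e_1 − 3.4069·e_2 = (1.5976, 0.9084, 2.0359, -2.9124).
‖u_3‖ = 4.0005, so e_3 = (0.3994, 0.2271, 0.5089, -0.7280).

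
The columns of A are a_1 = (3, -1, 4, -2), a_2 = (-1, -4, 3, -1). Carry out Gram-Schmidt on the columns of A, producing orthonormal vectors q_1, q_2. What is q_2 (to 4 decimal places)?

q_2 = (-0.5661, -0.7926, 0.2265, 0.0000)

a_1 = (3, -1, 4, -2); ‖a_1‖ = 5.4772, so q_1 = (0.5477, -0.1826, 0.7303, -0.3651).
q_1·a_2 = 0.5477·(-1) + (-0.1826)·(-4) + 0.7303·3 + (-0.3651)·(-1) = 2.7386.
u_2 = a_2 − 2.7386·q_1 = (-2.5000, -3.5000, 1.0000, 0.0000).
‖u_2‖ = 4.4159, so q_2 = (-0.5661, -0.7926, 0.2265, 0.0000).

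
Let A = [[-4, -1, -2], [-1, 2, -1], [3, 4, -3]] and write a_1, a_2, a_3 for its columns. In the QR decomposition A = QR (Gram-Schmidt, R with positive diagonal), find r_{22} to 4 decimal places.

r_{22} = 3.6690

a_1 = (-4, -1, 3); ‖a_1‖ = 5.0990, so e_1 = (-0.7845, -0.1961, 0.5883).
e_1·a_2 = (-0.7845)·(-1) + (-0.1961)·2 + 0.5883·4 = 2.7456.
u_2 = a_2 − 2.7456·e_1 = (1.1538, 2.5385, 2.3846).
r_{22} = ‖u_2‖ = 3.6690.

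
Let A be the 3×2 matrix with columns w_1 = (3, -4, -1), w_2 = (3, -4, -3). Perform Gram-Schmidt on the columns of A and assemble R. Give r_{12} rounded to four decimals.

r_{12} = 5.4913

e_1 = w_1/‖w_1‖ = (3, -4, -1)/5.0990 = (0.5883, -0.7845, -0.1961).
r_{12} = e_1·w_2 = 5.4913.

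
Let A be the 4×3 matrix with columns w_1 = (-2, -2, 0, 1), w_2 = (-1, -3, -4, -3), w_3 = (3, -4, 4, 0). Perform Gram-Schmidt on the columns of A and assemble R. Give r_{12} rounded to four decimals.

r_{12} = 1.6667

e_1 = w_1/‖w_1‖ = (-2, -2, 0, 1)/3.0000 = (-0.6667, -0.6667, 0.0000, 0.3333).
r_{12} = e_1·w_2 = 1.6667.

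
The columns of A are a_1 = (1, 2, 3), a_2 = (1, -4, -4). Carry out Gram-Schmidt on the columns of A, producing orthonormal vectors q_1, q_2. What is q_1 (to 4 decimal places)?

a_1 = (1, 2, 3); ‖a_1‖ = 3.7417, so q_1 = (0.2673, 0.5345, 0.8018).

q_1 = (0.2673, 0.5345, 0.8018)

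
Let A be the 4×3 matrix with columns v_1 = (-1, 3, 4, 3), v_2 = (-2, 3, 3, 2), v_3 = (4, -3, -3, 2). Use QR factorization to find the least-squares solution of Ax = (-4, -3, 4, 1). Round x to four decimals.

e_1 = v_1/‖v_1‖ = (-1, 3, 4, 3)/5.9161 = (-0.1690, 0.5071, 0.6761, 0.5071).
r_{12} = e_1·v_2 = 4.9019.
u_2 = v_2 − 4.9019·e_1 = (-1.1714, 0.5143, -0.3143, -0.4857).
‖u_2‖ = 1.4041, so e_2 = (-0.8343, 0.3663, -0.2238, -0.3459).
r_{13} = e_1·v_3 = -3.2116; r_{23} = e_2·v_3 = -4.4564.
u_3 = v_3 + 3.2116·e_1 + 4.4564·e_2 = (-0.2609, 0.2609, -1.8261, 2.0870).
‖u_3‖ = 2.7975, so e_3 = (-0.0933, 0.0933, -0.6528, 0.7460).
Qᵀb = (2.3664, 0.9971, -1.7718).
Back-substitute: x_3 = -1.7718/2.7975 = -0.6333.
x_2 = (0.9971 + 4.4564·(-0.6333))/1.4041 = -1.3000.
x_1 = (2.3664 − 4.9019·(-1.3000) + 3.2116·(-0.6333))/5.9161 = 1.1333.

x = (1.1333, -1.3000, -0.6333)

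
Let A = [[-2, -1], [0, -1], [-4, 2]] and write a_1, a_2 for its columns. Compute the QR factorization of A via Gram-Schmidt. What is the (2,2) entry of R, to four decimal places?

r_{22} = 2.0494

a_1 = (-2, 0, -4); ‖a_1‖ = 4.4721, so q_1 = (-0.4472, 0.0000, -0.8944).
q_1·a_2 = (-0.4472)·(-1) + 0.0000·(-1) + (-0.8944)·2 = -1.3416.
u_2 = a_2 + 1.3416·q_1 = (-1.6000, -1.0000, 0.8000).
r_{22} = ‖u_2‖ = 2.0494.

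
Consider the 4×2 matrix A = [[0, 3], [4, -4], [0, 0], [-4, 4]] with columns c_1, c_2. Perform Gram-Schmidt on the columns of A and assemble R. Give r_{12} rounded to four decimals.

c_1 = (0, 4, 0, -4); ‖c_1‖ = 5.6569, so q_1 = (0.0000, 0.7071, 0.0000, -0.7071).
r_{12} = q_1·c_2 = -5.6569.

r_{12} = -5.6569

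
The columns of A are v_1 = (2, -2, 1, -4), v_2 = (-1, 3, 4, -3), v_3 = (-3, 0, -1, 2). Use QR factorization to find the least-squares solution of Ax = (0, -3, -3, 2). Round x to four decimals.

v_1 = (2, -2, 1, -4); ‖v_1‖ = 5.0000, so q_1 = (0.4000, -0.4000, 0.2000, -0.8000).
q_1·v_2 = 0.4000·(-1) + (-0.4000)·3 + 0.2000·4 + (-0.8000)·(-3) = 1.6000.
u_2 = v_2 − 1.6000·q_1 = (-1.6400, 3.6400, 3.6800, -1.7200).
‖u_2‖ = 5.6956, so q_2 = (-0.2879, 0.6391, 0.6461, -0.3020).
q_1·v_3 = 0.4000·(-3) + (-0.4000)·0 + 0.2000·(-1) + (-0.8000)·2 = -3.0000; q_2·v_3 = (-0.2879)·(-3) + 0.6391·0 + 0.6461·(-1) + (-0.3020)·2 = -0.3863.
u_3 = v_3 + 3.0000·q_1 + 0.3863·q_2 = (-1.9112, -0.9531, -0.1504, -0.5166).
‖u_3‖ = 2.2025, so q_3 = (-0.8678, -0.4328, -0.0683, -0.2346).
Qᵀb = (-1.0000, -4.4596, 1.0340).
Back-substitute: x_3 = 1.0340/2.2025 = 0.4695.
x_2 = (-4.4596 + 0.3863·0.4695)/5.6956 = -0.7511.
x_1 = (-1.0000 − 1.6000·(-0.7511) + 3.0000·0.4695)/5.0000 = 0.3221.

x = (0.3221, -0.7511, 0.4695)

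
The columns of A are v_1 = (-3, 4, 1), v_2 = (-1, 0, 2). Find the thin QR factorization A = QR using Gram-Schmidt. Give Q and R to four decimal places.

q_1 = v_1/‖v_1‖ = (-3, 4, 1)/5.0990 = (-0.5883, 0.7845, 0.1961).
r_{12} = q_1·v_2 = 0.9806.
u_2 = v_2 − 0.9806·q_1 = (-0.4231, -0.7692, 1.8077).
‖u_2‖ = 2.0096, so q_2 = (-0.2105, -0.3828, 0.8995).

Q = [[-0.5883, -0.2105], [0.7845, -0.3828], [0.1961, 0.8995]], R = [[5.0990, 0.9806], [0.0000, 2.0096]]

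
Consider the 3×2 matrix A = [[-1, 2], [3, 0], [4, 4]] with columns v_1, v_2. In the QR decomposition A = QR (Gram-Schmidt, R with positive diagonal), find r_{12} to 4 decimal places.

r_{12} = 2.7456

e_1 = v_1/‖v_1‖ = (-1, 3, 4)/5.0990 = (-0.1961, 0.5883, 0.7845).
r_{12} = e_1·v_2 = 2.7456.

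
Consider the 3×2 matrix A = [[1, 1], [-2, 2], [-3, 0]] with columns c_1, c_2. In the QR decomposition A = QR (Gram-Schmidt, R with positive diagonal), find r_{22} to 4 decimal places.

r_{22} = 2.0874

e_1 = c_1/‖c_1‖ = (1, -2, -3)/3.7417 = (0.2673, -0.5345, -0.8018).
r_{12} = e_1·c_2 = -0.8018.
u_2 = c_2 + 0.8018·e_1 = (1.2143, 1.5714, -0.6429).
r_{22} = ‖u_2‖ = 2.0874.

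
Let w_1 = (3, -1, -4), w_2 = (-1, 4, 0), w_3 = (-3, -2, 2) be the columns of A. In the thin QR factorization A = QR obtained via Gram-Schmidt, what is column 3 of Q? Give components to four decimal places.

q_3 = (-0.8071, -0.2018, -0.5549)

q_1 = w_1/‖w_1‖ = (3, -1, -4)/5.0990 = (0.5883, -0.1961, -0.7845).
r_{12} = q_1·w_2 = -1.3728.
u_2 = w_2 + 1.3728·q_1 = (-0.1923, 3.7308, -1.0769).
‖u_2‖ = 3.8879, so q_2 = (-0.0495, 0.9596, -0.2770).
r_{13} = q_1·w_3 = -2.9417; r_{23} = q_2·w_3 = -2.3248.
u_3 = w_3 + 2.9417·q_1 + 2.3248·q_2 = (-1.3842, -0.3461, -0.9517).
‖u_3‖ = 1.7151, so q_3 = (-0.8071, -0.2018, -0.5549).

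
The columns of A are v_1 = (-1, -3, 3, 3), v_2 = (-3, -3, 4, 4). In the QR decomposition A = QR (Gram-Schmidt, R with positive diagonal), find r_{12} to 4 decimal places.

r_{12} = 6.8034

v_1 = (-1, -3, 3, 3); ‖v_1‖ = 5.2915, so q_1 = (-0.1890, -0.5669, 0.5669, 0.5669).
r_{12} = q_1·v_2 = 6.8034.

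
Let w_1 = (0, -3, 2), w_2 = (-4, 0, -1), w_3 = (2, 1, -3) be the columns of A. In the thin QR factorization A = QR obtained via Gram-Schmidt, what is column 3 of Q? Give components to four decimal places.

e_3 = (0.2037, -0.5431, -0.8146)

w_1 = (0, -3, 2); ‖w_1‖ = 3.6056, so e_1 = (0.0000, -0.8321, 0.5547).
e_1·w_2 = 0.0000·(-4) + (-0.8321)·0 + 0.5547·(-1) = -0.5547.
u_2 = w_2 + 0.5547·e_1 = (-4.0000, -0.4615, -0.6923).
‖u_2‖ = 4.0856, so e_2 = (-0.9790, -0.1130, -0.1694).
e_1·w_3 = 0.0000·2 + (-0.8321)·1 + 0.5547·(-3) = -2.4962; e_2·w_3 = (-0.9790)·2 + (-0.1130)·1 + (-0.1694)·(-3) = -1.5627.
u_3 = w_3 + 2.4962·e_1 + 1.5627·e_2 = (0.4700, -1.2535, -1.8802).
‖u_3‖ = 2.3081, so e_3 = (0.2037, -0.5431, -0.8146).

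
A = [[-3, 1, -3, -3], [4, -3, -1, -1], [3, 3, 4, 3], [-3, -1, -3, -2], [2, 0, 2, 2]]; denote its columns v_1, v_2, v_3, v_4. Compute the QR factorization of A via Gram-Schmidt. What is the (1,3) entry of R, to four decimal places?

e_1 = v_1/‖v_1‖ = (-3, 4, 3, -3, 2)/6.8557 = (-0.4376, 0.5835, 0.4376, -0.4376, 0.2917).
r_{13} = e_1·v_3 = 4.3759.

r_{13} = 4.3759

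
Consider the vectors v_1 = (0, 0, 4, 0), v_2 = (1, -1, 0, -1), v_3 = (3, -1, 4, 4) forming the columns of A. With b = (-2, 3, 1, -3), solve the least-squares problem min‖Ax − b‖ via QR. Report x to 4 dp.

v_1 = (0, 0, 4, 0); ‖v_1‖ = 4.0000, so q_1 = (0.0000, 0.0000, 1.0000, 0.0000).
q_1·v_2 = 0.0000·1 + 0.0000·(-1) + 1.0000·0 + 0.0000·(-1) = 0.0000.
u_2 = v_2 + 0.0000·q_1 = (1.0000, -1.0000, 0.0000, -1.0000).
‖u_2‖ = 1.7321, so q_2 = (0.5774, -0.5774, 0.0000, -0.5774).
q_1·v_3 = 0.0000·3 + 0.0000·(-1) + 1.0000·4 + 0.0000·4 = 4.0000; q_2·v_3 = 0.5774·3 + (-0.5774)·(-1) + 0.0000·4 + (-0.5774)·4 = 0.0000.
u_3 = v_3 − 4.0000·q_1 + 0.0000·q_2 = (3.0000, -1.0000, 0.0000, 4.0000).
‖u_3‖ = 5.0990, so q_3 = (0.5883, -0.1961, 0.0000, 0.7845).
Qᵀb = (1.0000, -1.1547, -4.1184).
Back-substitute: x_3 = -4.1184/5.0990 = -0.8077.
x_2 = (-1.1547 + 0.0000·(-0.8077))/1.7321 = -0.6667.
x_1 = (1.0000 + 0.0000·(-0.6667) − 4.0000·(-0.8077))/4.0000 = 1.0577.

x = (1.0577, -0.6667, -0.8077)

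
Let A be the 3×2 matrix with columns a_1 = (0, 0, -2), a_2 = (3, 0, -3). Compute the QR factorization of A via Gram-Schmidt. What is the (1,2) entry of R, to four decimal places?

r_{12} = 3.0000

a_1 = (0, 0, -2); ‖a_1‖ = 2.0000, so e_1 = (0.0000, 0.0000, -1.0000).
r_{12} = e_1·a_2 = 3.0000.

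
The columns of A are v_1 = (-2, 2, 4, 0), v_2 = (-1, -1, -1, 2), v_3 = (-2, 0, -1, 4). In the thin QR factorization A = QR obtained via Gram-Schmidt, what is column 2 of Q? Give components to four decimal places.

q_2 = (-0.5298, -0.2649, -0.1325, 0.7947)

v_1 = (-2, 2, 4, 0); ‖v_1‖ = 4.8990, so q_1 = (-0.4082, 0.4082, 0.8165, 0.0000).
q_1·v_2 = (-0.4082)·(-1) + 0.4082·(-1) + 0.8165·(-1) + 0.0000·2 = -0.8165.
u_2 = v_2 + 0.8165·q_1 = (-1.3333, -0.6667, -0.3333, 2.0000).
‖u_2‖ = 2.5166, so q_2 = (-0.5298, -0.2649, -0.1325, 0.7947).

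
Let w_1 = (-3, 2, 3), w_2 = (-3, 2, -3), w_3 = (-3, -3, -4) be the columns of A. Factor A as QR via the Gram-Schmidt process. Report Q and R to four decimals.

w_1 = (-3, 2, 3); ‖w_1‖ = 4.6904, so e_1 = (-0.6396, 0.4264, 0.6396).
e_1·w_2 = (-0.6396)·(-3) + 0.4264·2 + 0.6396·(-3) = 0.8528.
u_2 = w_2 − 0.8528·e_1 = (-2.4545, 1.6364, -3.5455).
‖u_2‖ = 4.6122, so e_2 = (-0.5322, 0.3548, -0.7687).
e_1·w_3 = (-0.6396)·(-3) + 0.4264·(-3) + 0.6396·(-4) = -1.9188; e_2·w_3 = (-0.5322)·(-3) + 0.3548·(-3) + (-0.7687)·(-4) = 3.6070.
u_3 = w_3 + 1.9188·e_1 − 3.6070·e_2 = (-2.3077, -3.4615, 0.0000).
‖u_3‖ = 4.1603, so e_3 = (-0.5547, -0.8321, 0.0000).

Q = [[-0.6396, -0.5322, -0.5547], [0.4264, 0.3548, -0.8321], [0.6396, -0.7687, 0.0000]], R = [[4.6904, 0.8528, -1.9188], [0.0000, 4.6122, 3.6070], [0.0000, 0.0000, 4.1603]]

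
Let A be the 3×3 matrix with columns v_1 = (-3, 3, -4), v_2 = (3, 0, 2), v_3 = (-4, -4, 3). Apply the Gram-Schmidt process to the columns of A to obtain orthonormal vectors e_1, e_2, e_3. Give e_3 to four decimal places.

e_3 = (-0.4851, 0.4851, 0.7276)

e_1 = v_1/‖v_1‖ = (-3, 3, -4)/5.8310 = (-0.5145, 0.5145, -0.6860).
r_{12} = e_1·v_2 = -2.9155.
u_2 = v_2 + 2.9155·e_1 = (1.5000, 1.5000, 0.0000).
‖u_2‖ = 2.1213, so e_2 = (0.7071, 0.7071, 0.0000).
r_{13} = e_1·v_3 = -2.0580; r_{23} = e_2·v_3 = -5.6569.
u_3 = v_3 + 2.0580·e_1 + 5.6569·e_2 = (-1.0588, 1.0588, 1.5882).
‖u_3‖ = 2.1828, so e_3 = (-0.4851, 0.4851, 0.7276).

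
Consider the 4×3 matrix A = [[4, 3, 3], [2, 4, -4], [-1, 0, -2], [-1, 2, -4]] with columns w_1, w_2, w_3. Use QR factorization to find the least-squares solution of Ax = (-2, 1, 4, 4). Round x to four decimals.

w_1 = (4, 2, -1, -1); ‖w_1‖ = 4.6904, so q_1 = (0.8528, 0.4264, -0.2132, -0.2132).
q_1·w_2 = 0.8528·3 + 0.4264·4 + (-0.2132)·0 + (-0.2132)·2 = 3.8376.
u_2 = w_2 − 3.8376·q_1 = (-0.2727, 2.3636, 0.8182, 2.8182).
‖u_2‖ = 3.7779, so q_2 = (-0.0722, 0.6256, 0.2166, 0.7460).
q_1·w_3 = 0.8528·3 + 0.4264·(-4) + (-0.2132)·(-2) + (-0.2132)·(-4) = 2.1320; q_2·w_3 = (-0.0722)·3 + 0.6256·(-4) + 0.2166·(-2) + 0.7460·(-4) = -6.1361.
u_3 = w_3 − 2.1320·q_1 + 6.1361·q_2 = (0.7389, -1.0701, -0.2166, 1.0318).
‖u_3‖ = 1.6741, so q_3 = (0.4413, -0.6392, -0.1294, 0.6164).
Qᵀb = (-2.9848, 4.6201, 0.4261).
Back-substitute: x_3 = 0.4261/1.6741 = 0.2545.
x_2 = (4.6201 + 6.1361·0.2545)/3.7779 = 1.6364.
x_1 = (-2.9848 − 3.8376·1.6364 − 2.1320·0.2545)/4.6904 = -2.0909.

x = (-2.0909, 1.6364, 0.2545)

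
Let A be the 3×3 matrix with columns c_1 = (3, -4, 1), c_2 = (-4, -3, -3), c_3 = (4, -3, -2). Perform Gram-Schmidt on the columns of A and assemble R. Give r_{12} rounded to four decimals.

q_1 = c_1/‖c_1‖ = (3, -4, 1)/5.0990 = (0.5883, -0.7845, 0.1961).
r_{12} = q_1·c_2 = -0.5883.

r_{12} = -0.5883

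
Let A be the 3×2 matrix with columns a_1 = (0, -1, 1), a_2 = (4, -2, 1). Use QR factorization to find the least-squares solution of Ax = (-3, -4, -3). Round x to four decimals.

x = (1.2727, -0.5152)

a_1 = (0, -1, 1); ‖a_1‖ = 1.4142, so e_1 = (0.0000, -0.7071, 0.7071).
e_1·a_2 = 0.0000·4 + (-0.7071)·(-2) + 0.7071·1 = 2.1213.
u_2 = a_2 − 2.1213·e_1 = (4.0000, -0.5000, -0.5000).
‖u_2‖ = 4.0620, so e_2 = (0.9847, -0.1231, -0.1231).
Qᵀb = (0.7071, -2.0926).
Back-substitute: x_2 = -2.0926/4.0620 = -0.5152.
x_1 = (0.7071 − 2.1213·(-0.5152))/1.4142 = 1.2727.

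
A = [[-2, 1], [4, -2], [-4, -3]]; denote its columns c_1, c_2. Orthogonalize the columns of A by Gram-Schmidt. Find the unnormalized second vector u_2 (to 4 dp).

u_2 = (1.1111, -2.2222, -2.7778)

c_1 = (-2, 4, -4); ‖c_1‖ = 6.0000, so e_1 = (-0.3333, 0.6667, -0.6667).
e_1·c_2 = (-0.3333)·1 + 0.6667·(-2) + (-0.6667)·(-3) = 0.3333.
u_2 = c_2 − 0.3333·e_1 = (1.1111, -2.2222, -2.7778).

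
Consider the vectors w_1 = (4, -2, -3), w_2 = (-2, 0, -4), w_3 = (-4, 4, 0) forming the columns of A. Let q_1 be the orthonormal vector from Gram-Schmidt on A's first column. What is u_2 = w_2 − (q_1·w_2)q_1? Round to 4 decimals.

w_1 = (4, -2, -3); ‖w_1‖ = 5.3852, so q_1 = (0.7428, -0.3714, -0.5571).
q_1·w_2 = 0.7428·(-2) + (-0.3714)·0 + (-0.5571)·(-4) = 0.7428.
u_2 = w_2 − 0.7428·q_1 = (-2.5517, 0.2759, -3.5862).

u_2 = (-2.5517, 0.2759, -3.5862)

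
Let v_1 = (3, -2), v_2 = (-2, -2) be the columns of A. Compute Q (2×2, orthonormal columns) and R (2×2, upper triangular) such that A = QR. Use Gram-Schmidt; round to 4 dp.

Q = [[0.8321, -0.5547], [-0.5547, -0.8321]], R = [[3.6056, -0.5547], [0.0000, 2.7735]]

v_1 = (3, -2); ‖v_1‖ = 3.6056, so q_1 = (0.8321, -0.5547).
q_1·v_2 = 0.8321·(-2) + (-0.5547)·(-2) = -0.5547.
u_2 = v_2 + 0.5547·q_1 = (-1.5385, -2.3077).
‖u_2‖ = 2.7735, so q_2 = (-0.5547, -0.8321).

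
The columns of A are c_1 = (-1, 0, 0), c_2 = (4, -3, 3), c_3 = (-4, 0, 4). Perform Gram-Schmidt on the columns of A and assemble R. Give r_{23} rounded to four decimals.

e_1 = c_1/‖c_1‖ = (-1, 0, 0)/1.0000 = (-1.0000, 0.0000, 0.0000).
r_{12} = e_1·c_2 = -4.0000.
u_2 = c_2 + 4.0000·e_1 = (0.0000, -3.0000, 3.0000).
‖u_2‖ = 4.2426, so e_2 = (0.0000, -0.7071, 0.7071).
r_{23} = e_2·c_3 = 2.8284.

r_{23} = 2.8284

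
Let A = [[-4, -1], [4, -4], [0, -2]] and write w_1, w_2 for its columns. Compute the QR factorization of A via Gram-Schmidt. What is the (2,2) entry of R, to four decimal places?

w_1 = (-4, 4, 0); ‖w_1‖ = 5.6569, so q_1 = (-0.7071, 0.7071, 0.0000).
q_1·w_2 = (-0.7071)·(-1) + 0.7071·(-4) + 0.0000·(-2) = -2.1213.
u_2 = w_2 + 2.1213·q_1 = (-2.5000, -2.5000, -2.0000).
r_{22} = ‖u_2‖ = 4.0620.

r_{22} = 4.0620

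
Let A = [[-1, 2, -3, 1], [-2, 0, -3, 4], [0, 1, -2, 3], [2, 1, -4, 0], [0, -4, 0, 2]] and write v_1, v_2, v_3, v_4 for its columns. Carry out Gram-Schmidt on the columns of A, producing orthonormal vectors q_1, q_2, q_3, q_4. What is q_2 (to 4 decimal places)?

q_2 = (0.4264, 0.0000, 0.2132, 0.2132, -0.8528)

q_1 = v_1/‖v_1‖ = (-1, -2, 0, 2, 0)/3.0000 = (-0.3333, -0.6667, 0.0000, 0.6667, 0.0000).
r_{12} = q_1·v_2 = 0.0000.
u_2 = v_2 + 0.0000·q_1 = (2.0000, 0.0000, 1.0000, 1.0000, -4.0000).
‖u_2‖ = 4.6904, so q_2 = (0.4264, 0.0000, 0.2132, 0.2132, -0.8528).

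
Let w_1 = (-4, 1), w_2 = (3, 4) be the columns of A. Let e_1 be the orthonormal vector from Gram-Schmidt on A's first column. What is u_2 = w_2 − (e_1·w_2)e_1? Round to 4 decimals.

u_2 = (1.1176, 4.4706)

e_1 = w_1/‖w_1‖ = (-4, 1)/4.1231 = (-0.9701, 0.2425).
r_{12} = e_1·w_2 = -1.9403.
u_2 = w_2 + 1.9403·e_1 = (1.1176, 4.4706).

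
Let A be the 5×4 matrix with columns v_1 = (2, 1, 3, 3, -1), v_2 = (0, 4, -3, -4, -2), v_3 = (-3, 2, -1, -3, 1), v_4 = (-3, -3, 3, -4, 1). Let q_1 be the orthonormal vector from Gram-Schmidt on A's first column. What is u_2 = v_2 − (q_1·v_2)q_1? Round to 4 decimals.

u_2 = (1.2500, 4.6250, -1.1250, -2.1250, -2.6250)

v_1 = (2, 1, 3, 3, -1); ‖v_1‖ = 4.8990, so q_1 = (0.4082, 0.2041, 0.6124, 0.6124, -0.2041).
q_1·v_2 = 0.4082·0 + 0.2041·4 + 0.6124·(-3) + 0.6124·(-4) + (-0.2041)·(-2) = -3.0619.
u_2 = v_2 + 3.0619·q_1 = (1.2500, 4.6250, -1.1250, -2.1250, -2.6250).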